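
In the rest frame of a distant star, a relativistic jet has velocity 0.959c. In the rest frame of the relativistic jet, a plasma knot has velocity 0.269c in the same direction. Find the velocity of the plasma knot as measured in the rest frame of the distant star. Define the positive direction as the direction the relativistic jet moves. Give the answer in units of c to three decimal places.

0.976c

With v = 0.959 and u' = 0.269 (in units of c),
u = (u' + v)/(1 + u'v/c²):
u = (0.269 + 0.959) / (1 + 0.269·0.959) = 1.2280/1.2580 = 0.9762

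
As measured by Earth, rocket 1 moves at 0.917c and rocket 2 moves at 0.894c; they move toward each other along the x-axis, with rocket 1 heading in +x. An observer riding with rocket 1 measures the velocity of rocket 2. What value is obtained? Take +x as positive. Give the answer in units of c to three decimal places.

-0.995c

β_A = 0.917, β_B = -0.894.
Transform to A's frame with the inverse velocity-addition law: u' = (u − v)/(1 − uv/c²), taking u = β_B and v = β_A.
u' = (-0.894 − 0.917) / (1 − (0.917)(-0.894)) = -1.8110/1.8198 = -0.9952.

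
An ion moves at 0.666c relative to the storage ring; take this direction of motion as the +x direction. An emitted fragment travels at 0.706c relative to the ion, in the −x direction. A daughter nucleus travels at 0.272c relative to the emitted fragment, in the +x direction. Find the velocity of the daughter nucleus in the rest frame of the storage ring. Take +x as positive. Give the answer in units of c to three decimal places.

Apply u = (u' + v)/(1 + u'v/c²) successively, working outward toward the storage ring.
Start: velocity of the ion relative to the storage ring = 0.6660c.
Compose with the emitted fragment (u' = -0.706 in the ion frame): u_1 = (-0.706 + 0.666) / (1 + (-0.706)·0.666) = -0.0400/0.5298 = -0.0755.
Compose with the daughter nucleus (u' = 0.272 in the emitted fragment frame): u_2 = (0.272 + (-0.075)) / (1 + 0.272·(-0.075)) = 0.1965/0.9795 = 0.2006.

+0.201c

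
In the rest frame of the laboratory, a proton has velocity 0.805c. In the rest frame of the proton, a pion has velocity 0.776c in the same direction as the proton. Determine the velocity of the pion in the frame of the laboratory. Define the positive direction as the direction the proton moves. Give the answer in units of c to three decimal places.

With v = 0.805 and u' = 0.776 (in units of c),
u = (u' + v)/(1 + u'v/c²):
u = (0.776 + 0.805) / (1 + 0.776·0.805) = 1.5810/1.6247 = 0.9731

0.973c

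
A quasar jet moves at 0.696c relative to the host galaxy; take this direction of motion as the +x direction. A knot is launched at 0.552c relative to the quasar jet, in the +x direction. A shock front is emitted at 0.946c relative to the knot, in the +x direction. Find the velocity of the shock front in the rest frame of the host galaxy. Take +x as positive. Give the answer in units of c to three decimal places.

Apply u = (u' + v)/(1 + u'v/c²) successively, working outward toward the host galaxy.
Start: velocity of the quasar jet relative to the host galaxy = 0.6960c.
Compose with the knot (u' = 0.552 in the quasar jet frame): u_1 = (0.552 + 0.696) / (1 + 0.552·0.696) = 1.2480/1.3842 = 0.9016.
Compose with the shock front (u' = 0.946 in the knot frame): u_2 = (0.946 + 0.902) / (1 + 0.946·0.902) = 1.8476/1.8529 = 0.9971.

0.997c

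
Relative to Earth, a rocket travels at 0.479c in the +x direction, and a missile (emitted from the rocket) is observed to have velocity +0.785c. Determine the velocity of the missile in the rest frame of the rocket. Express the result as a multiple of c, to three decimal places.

Invert the composition law: u' = (u − v)/(1 − uv/c²).
u' = (0.785 − 0.479) / (1 − (0.785)(0.479)) = 0.3060/0.6240 = 0.4904.

+0.490c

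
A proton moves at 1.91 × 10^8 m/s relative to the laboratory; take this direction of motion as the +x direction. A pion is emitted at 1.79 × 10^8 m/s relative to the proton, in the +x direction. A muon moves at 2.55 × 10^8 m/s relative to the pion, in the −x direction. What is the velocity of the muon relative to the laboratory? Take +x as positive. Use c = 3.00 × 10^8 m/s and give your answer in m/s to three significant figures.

+5.47 × 10^7 m/s

Apply u = (u' + v)/(1 + u'v/c²) successively, working outward toward the laboratory.
(Dividing each given speed by c = 3.00 × 10^8 m/s to work in units of c.)
Start: velocity of the proton relative to the laboratory = 0.6367c.
Compose with the pion (u' = 0.597 in the proton frame): u_1 = (0.597 + 0.637) / (1 + 0.597·0.637) = 1.2333/1.3799 = 0.8938.
Compose with the muon (u' = -0.850 in the pion frame): u_2 = (-0.850 + 0.894) / (1 + (-0.850)·0.894) = 0.0438/0.2403 = 0.1823.
So u = 0.1823 × 3.00 × 10^8 m/s.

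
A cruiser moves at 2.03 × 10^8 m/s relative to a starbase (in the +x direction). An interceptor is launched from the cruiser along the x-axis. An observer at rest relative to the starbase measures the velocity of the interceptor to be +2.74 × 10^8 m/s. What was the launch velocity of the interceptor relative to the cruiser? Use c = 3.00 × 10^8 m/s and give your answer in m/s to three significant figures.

v = 0.677c, u = 0.913c.
Invert the composition law: u' = (u − v)/(1 − uv/c²).
u' = (0.913 − 0.677) / (1 − (0.913)(0.677)) = 0.2367/0.3820 = 0.6196.
u' = 0.6196 × 3.00 × 10^8 m/s.

+1.86 × 10^8 m/s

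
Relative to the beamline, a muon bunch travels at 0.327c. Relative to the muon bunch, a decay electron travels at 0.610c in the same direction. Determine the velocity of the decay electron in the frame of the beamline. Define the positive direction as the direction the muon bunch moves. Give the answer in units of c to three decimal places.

0.781c

With v = 0.327 and u' = 0.610 (in units of c),
u = (u' + v)/(1 + u'v/c²):
u = (0.610 + 0.327) / (1 + 0.610·0.327) = 0.9370/1.1995 = 0.7812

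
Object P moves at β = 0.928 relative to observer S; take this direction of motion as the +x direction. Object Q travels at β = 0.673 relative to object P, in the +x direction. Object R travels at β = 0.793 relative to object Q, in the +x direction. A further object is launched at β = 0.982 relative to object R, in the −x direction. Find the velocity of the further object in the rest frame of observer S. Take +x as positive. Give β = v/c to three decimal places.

Apply u = (u' + v)/(1 + u'v/c²) successively, working outward toward observer S.
Start: velocity of object P relative to observer S = 0.9280c.
Compose with object Q (u' = 0.673 in object P frame): u_1 = (0.673 + 0.928) / (1 + 0.673·0.928) = 1.6010/1.6245 = 0.9855.
Compose with object R (u' = 0.793 in object Q frame): u_2 = (0.793 + 0.986) / (1 + 0.793·0.986) = 1.7785/1.7815 = 0.9983.
Compose with the further object (u' = -0.982 in object R frame): u_3 = (-0.982 + 0.998) / (1 + (-0.982)·0.998) = 0.0163/0.0197 = 0.8302.

β = +0.830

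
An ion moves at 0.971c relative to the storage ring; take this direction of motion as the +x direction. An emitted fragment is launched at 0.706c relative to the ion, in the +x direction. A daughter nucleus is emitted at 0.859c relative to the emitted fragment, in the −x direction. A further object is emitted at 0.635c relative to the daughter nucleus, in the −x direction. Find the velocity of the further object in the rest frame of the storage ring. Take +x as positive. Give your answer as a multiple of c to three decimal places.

+0.740c

Apply u = (u' + v)/(1 + u'v/c²) successively, working outward toward the storage ring.
Start: velocity of the ion relative to the storage ring = 0.9710c.
Compose with the emitted fragment (u' = 0.706 in the ion frame): u_1 = (0.706 + 0.971) / (1 + 0.706·0.971) = 1.6770/1.6855 = 0.9949.
Compose with the daughter nucleus (u' = -0.859 in the emitted fragment frame): u_2 = (-0.859 + 0.995) / (1 + (-0.859)·0.995) = 0.1359/0.1453 = 0.9353.
Compose with the further object (u' = -0.635 in the daughter nucleus frame): u_3 = (-0.635 + 0.935) / (1 + (-0.635)·0.935) = 0.3003/0.4061 = 0.7395.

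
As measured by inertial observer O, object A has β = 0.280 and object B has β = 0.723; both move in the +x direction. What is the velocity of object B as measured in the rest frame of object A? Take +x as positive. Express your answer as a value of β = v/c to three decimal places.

β = +0.555

β_A = 0.280, β_B = 0.723.
Transform to A's frame with the inverse velocity-addition law: u' = (u − v)/(1 − uv/c²), taking u = β_B and v = β_A.
u' = (0.723 − 0.280) / (1 − (0.280)(0.723)) = 0.4430/0.7976 = 0.5554.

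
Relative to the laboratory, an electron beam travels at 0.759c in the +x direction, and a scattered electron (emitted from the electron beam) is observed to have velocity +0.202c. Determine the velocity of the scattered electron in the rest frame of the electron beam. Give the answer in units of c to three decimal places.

-0.658c

Invert the composition law: u' = (u − v)/(1 − uv/c²).
u' = (0.202 − 0.759) / (1 − (0.202)(0.759)) = -0.5570/0.8467 = -0.6579.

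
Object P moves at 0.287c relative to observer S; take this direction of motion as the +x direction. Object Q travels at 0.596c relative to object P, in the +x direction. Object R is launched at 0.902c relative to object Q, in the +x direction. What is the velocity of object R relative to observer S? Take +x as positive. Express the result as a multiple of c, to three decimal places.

Apply u = (u' + v)/(1 + u'v/c²) successively, working outward toward observer S.
Start: velocity of object P relative to observer S = 0.2870c.
Compose with object Q (u' = 0.596 in object P frame): u_1 = (0.596 + 0.287) / (1 + 0.596·0.287) = 0.8830/1.1711 = 0.7540.
Compose with object R (u' = 0.902 in object Q frame): u_2 = (0.902 + 0.754) / (1 + 0.902·0.754) = 1.6560/1.6801 = 0.9857.

0.986c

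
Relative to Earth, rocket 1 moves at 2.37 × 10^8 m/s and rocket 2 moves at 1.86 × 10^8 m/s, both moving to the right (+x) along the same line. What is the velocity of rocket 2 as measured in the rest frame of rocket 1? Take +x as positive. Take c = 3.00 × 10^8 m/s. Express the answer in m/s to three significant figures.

β_A = 0.790, β_B = 0.620 (dividing each by c = 3.00 × 10^8 m/s).
Transform to A's frame with the inverse velocity-addition law: u' = (u − v)/(1 − uv/c²), taking u = β_B and v = β_A.
u' = (0.620 − 0.790) / (1 − (0.790)(0.620)) = -0.1700/0.5102 = -0.3332.
u' = -0.3332 × 3.00 × 10^8 m/s.

-1.00 × 10^8 m/s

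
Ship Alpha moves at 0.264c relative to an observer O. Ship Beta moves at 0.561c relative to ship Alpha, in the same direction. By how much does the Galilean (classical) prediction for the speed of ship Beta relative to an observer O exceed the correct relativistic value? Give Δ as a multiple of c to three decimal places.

Δ = 0.106c

Galilean: u_cl = 0.561 + 0.264 = 0.8250.
Relativistic: u_rel = (0.561 + 0.264) / (1 + 0.561·0.264) = 0.8250/1.1481 = 0.7186.
Δ = 0.8250 − 0.7186 = 0.1064.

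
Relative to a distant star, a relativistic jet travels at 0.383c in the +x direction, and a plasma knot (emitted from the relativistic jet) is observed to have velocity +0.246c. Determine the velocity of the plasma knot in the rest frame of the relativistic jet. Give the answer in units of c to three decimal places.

Invert the composition law: u' = (u − v)/(1 − uv/c²).
u' = (0.246 − 0.383) / (1 − (0.246)(0.383)) = -0.1370/0.9058 = -0.1513.

-0.151c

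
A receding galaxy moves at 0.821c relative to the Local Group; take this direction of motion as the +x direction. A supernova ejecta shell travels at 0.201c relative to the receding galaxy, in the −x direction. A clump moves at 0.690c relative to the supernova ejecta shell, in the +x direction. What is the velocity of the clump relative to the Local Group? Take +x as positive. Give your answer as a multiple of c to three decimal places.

Apply u = (u' + v)/(1 + u'v/c²) successively, working outward toward the Local Group.
Start: velocity of the receding galaxy relative to the Local Group = 0.8210c.
Compose with the supernova ejecta shell (u' = -0.201 in the receding galaxy frame): u_1 = (-0.201 + 0.821) / (1 + (-0.201)·0.821) = 0.6200/0.8350 = 0.7425.
Compose with the clump (u' = 0.690 in the supernova ejecta shell frame): u_2 = (0.690 + 0.743) / (1 + 0.690·0.743) = 1.4325/1.5123 = 0.9472.

+0.947c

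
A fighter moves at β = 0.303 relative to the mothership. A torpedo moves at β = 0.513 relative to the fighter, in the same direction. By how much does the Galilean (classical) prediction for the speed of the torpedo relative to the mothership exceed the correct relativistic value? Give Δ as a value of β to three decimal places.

Galilean: u_cl = 0.513 + 0.303 = 0.8160.
Relativistic: u_rel = (0.513 + 0.303) / (1 + 0.513·0.303) = 0.8160/1.1554 = 0.7062.
Δ = 0.8160 − 0.7062 = 0.1098.

Δ = 0.110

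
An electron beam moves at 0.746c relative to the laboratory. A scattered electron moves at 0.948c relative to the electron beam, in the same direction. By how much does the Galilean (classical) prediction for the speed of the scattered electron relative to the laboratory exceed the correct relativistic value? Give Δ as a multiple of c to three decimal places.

Δ = 0.702c

Galilean: u_cl = 0.948 + 0.746 = 1.6940.
Relativistic: u_rel = (0.948 + 0.746) / (1 + 0.948·0.746) = 1.6940/1.7072 = 0.9923.
Δ = 1.6940 − 0.9923 = 0.7017.
(The classical prediction exceeds c; the relativistic result does not.)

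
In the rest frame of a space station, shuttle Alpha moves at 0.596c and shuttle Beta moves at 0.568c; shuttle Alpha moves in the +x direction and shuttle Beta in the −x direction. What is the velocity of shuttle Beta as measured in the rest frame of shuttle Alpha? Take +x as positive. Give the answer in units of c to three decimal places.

β_A = 0.596, β_B = -0.568.
Transform to A's frame with the inverse velocity-addition law: u' = (u − v)/(1 − uv/c²), taking u = β_B and v = β_A.
u' = (-0.568 − 0.596) / (1 − (0.596)(-0.568)) = -1.1640/1.3385 = -0.8696.

-0.870c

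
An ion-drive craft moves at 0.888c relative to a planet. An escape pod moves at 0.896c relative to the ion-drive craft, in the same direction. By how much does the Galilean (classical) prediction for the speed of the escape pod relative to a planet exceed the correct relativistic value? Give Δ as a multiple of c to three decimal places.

Δ = 0.790c

Galilean: u_cl = 0.896 + 0.888 = 1.7840.
Relativistic: u_rel = (0.896 + 0.888) / (1 + 0.896·0.888) = 1.7840/1.7956 = 0.9935.
Δ = 1.7840 − 0.9935 = 0.7905.
(The classical prediction exceeds c; the relativistic result does not.)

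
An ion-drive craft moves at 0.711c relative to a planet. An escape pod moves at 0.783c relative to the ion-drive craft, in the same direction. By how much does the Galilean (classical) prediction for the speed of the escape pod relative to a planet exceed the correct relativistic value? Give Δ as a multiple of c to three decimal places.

Galilean: u_cl = 0.783 + 0.711 = 1.4940.
Relativistic: u_rel = (0.783 + 0.711) / (1 + 0.783·0.711) = 1.4940/1.5567 = 0.9597.
Δ = 1.4940 − 0.9597 = 0.5343.
(The classical prediction exceeds c; the relativistic result does not.)

Δ = 0.534c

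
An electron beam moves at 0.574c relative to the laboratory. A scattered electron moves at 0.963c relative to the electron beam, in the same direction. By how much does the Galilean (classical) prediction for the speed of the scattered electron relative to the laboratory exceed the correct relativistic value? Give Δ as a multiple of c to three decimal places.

Galilean: u_cl = 0.963 + 0.574 = 1.5370.
Relativistic: u_rel = (0.963 + 0.574) / (1 + 0.963·0.574) = 1.5370/1.5528 = 0.9898.
Δ = 1.5370 − 0.9898 = 0.5472.
(The classical prediction exceeds c; the relativistic result does not.)

Δ = 0.547c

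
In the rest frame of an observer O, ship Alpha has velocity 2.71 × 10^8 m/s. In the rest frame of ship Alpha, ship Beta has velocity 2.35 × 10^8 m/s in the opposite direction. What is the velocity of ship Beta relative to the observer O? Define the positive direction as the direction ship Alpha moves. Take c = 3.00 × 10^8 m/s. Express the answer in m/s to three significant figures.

In units of c (dividing by 3.00 × 10^8 m/s): v = 0.903, u' = -0.783.
u = (u' + v)/(1 + u'v/c²):
u = (-0.783 + 0.903) / (1 + (-0.783)·0.903) = 0.1200/0.2924 = 0.4104
Converting back: u = 0.4104 × 3.00 × 10^8 m/s.

+1.23 × 10^8 m/s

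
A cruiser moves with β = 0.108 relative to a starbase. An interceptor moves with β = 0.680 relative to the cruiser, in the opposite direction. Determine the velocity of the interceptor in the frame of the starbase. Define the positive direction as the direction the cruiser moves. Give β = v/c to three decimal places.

β = -0.617

With v = 0.108 and u' = -0.680 (in units of c),
u = (u' + v)/(1 + u'v/c²):
u = (-0.680 + 0.108) / (1 + (-0.680)·0.108) = -0.5720/0.9266 = -0.6173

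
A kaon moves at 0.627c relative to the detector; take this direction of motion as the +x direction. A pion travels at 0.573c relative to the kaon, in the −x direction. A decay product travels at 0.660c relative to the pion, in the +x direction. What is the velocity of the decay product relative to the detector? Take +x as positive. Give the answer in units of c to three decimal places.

+0.705c

Apply u = (u' + v)/(1 + u'v/c²) successively, working outward toward the detector.
Start: velocity of the kaon relative to the detector = 0.6270c.
Compose with the pion (u' = -0.573 in the kaon frame): u_1 = (-0.573 + 0.627) / (1 + (-0.573)·0.627) = 0.0540/0.6407 = 0.0843.
Compose with the decay product (u' = 0.660 in the pion frame): u_2 = (0.660 + 0.084) / (1 + 0.660·0.084) = 0.7443/1.0556 = 0.7051.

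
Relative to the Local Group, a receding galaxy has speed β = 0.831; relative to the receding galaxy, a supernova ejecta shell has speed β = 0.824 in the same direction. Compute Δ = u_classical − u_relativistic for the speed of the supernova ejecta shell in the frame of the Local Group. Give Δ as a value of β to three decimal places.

Δ = 0.673

Galilean: u_cl = 0.824 + 0.831 = 1.6550.
Relativistic: u_rel = (0.824 + 0.831) / (1 + 0.824·0.831) = 1.6550/1.6847 = 0.9823.
Δ = 1.6550 − 0.9823 = 0.6727.
(The classical prediction exceeds c; the relativistic result does not.)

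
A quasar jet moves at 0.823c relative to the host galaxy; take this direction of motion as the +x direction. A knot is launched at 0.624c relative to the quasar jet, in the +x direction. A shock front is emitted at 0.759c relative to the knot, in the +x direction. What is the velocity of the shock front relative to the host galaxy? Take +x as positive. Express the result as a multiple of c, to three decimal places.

Apply u = (u' + v)/(1 + u'v/c²) successively, working outward toward the host galaxy.
Start: velocity of the quasar jet relative to the host galaxy = 0.8230c.
Compose with the knot (u' = 0.624 in the quasar jet frame): u_1 = (0.624 + 0.823) / (1 + 0.624·0.823) = 1.4470/1.5136 = 0.9560.
Compose with the shock front (u' = 0.759 in the knot frame): u_2 = (0.759 + 0.956) / (1 + 0.759·0.956) = 1.7150/1.7256 = 0.9939.

0.994c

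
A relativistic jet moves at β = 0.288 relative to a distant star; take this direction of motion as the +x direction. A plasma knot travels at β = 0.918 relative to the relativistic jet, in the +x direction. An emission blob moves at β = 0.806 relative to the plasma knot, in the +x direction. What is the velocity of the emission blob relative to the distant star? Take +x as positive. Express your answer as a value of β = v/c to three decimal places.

Apply u = (u' + v)/(1 + u'v/c²) successively, working outward toward the distant star.
Start: velocity of the relativistic jet relative to the distant star = 0.2880c.
Compose with the plasma knot (u' = 0.918 in the relativistic jet frame): u_1 = (0.918 + 0.288) / (1 + 0.918·0.288) = 1.2060/1.2644 = 0.9538.
Compose with the emission blob (u' = 0.806 in the plasma knot frame): u_2 = (0.806 + 0.954) / (1 + 0.806·0.954) = 1.7598/1.7688 = 0.9949.

β = 0.995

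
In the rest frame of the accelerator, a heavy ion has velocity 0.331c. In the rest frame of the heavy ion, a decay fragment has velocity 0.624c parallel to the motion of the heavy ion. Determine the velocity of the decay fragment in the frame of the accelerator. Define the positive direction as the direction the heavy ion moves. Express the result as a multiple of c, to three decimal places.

With v = 0.331 and u' = 0.624 (in units of c),
u = (u' + v)/(1 + u'v/c²):
u = (0.624 + 0.331) / (1 + 0.624·0.331) = 0.9550/1.2065 = 0.7915
(Galilean addition would give +0.955c.)

0.792c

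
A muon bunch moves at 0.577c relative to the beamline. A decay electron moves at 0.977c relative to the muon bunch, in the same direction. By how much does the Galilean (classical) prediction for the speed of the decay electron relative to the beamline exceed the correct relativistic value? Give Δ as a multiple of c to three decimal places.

Galilean: u_cl = 0.977 + 0.577 = 1.5540.
Relativistic: u_rel = (0.977 + 0.577) / (1 + 0.977·0.577) = 1.5540/1.5637 = 0.9938.
Δ = 1.5540 − 0.9938 = 0.5602.
(The classical prediction exceeds c; the relativistic result does not.)

Δ = 0.560c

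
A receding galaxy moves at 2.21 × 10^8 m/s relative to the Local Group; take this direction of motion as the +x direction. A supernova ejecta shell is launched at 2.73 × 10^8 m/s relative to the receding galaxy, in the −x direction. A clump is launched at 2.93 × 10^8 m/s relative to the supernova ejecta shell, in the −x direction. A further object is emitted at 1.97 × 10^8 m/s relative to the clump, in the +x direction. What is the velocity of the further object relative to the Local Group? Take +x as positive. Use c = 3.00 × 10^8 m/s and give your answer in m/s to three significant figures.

Apply u = (u' + v)/(1 + u'v/c²) successively, working outward toward the Local Group.
(Dividing each given speed by c = 3.00 × 10^8 m/s to work in units of c.)
Start: velocity of the receding galaxy relative to the Local Group = 0.7367c.
Compose with the supernova ejecta shell (u' = -0.910 in the receding galaxy frame): u_1 = (-0.910 + 0.737) / (1 + (-0.910)·0.737) = -0.1733/0.3296 = -0.5258.
Compose with the clump (u' = -0.977 in the supernova ejecta shell frame): u_2 = (-0.977 + (-0.526)) / (1 + (-0.977)·(-0.526)) = -1.5025/1.5136 = -0.9927.
Compose with the further object (u' = 0.657 in the clump frame): u_3 = (0.657 + (-0.993)) / (1 + 0.657·(-0.993)) = -0.3360/0.3481 = -0.9652.
So u = -0.9652 × 3.00 × 10^8 m/s.

-2.90 × 10^8 m/s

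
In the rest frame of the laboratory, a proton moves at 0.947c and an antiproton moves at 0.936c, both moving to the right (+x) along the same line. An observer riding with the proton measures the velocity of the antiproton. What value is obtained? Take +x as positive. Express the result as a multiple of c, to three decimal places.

-0.097c

β_A = 0.947, β_B = 0.936.
Transform to A's frame with the inverse velocity-addition law: u' = (u − v)/(1 − uv/c²), taking u = β_B and v = β_A.
u' = (0.936 − 0.947) / (1 − (0.947)(0.936)) = -0.0110/0.1136 = -0.0968.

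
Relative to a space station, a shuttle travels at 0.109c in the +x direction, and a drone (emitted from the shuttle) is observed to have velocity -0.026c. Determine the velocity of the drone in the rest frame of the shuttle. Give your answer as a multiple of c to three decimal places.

Invert the composition law: u' = (u − v)/(1 − uv/c²).
u' = (-0.026 − 0.109) / (1 − (-0.026)(0.109)) = -0.1350/1.0028 = -0.1346.

-0.135c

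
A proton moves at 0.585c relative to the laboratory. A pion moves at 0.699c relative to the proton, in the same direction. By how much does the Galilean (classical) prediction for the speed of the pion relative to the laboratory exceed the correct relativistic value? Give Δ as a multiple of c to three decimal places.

Galilean: u_cl = 0.699 + 0.585 = 1.2840.
Relativistic: u_rel = (0.699 + 0.585) / (1 + 0.699·0.585) = 1.2840/1.4089 = 0.9113.
Δ = 1.2840 − 0.9113 = 0.3727.
(The classical prediction exceeds c; the relativistic result does not.)

Δ = 0.373c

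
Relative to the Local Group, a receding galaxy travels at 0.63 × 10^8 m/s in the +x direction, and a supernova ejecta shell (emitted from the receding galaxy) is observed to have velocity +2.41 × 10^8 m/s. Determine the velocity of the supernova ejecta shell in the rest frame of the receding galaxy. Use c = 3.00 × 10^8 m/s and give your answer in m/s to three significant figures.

+2.14 × 10^8 m/s

v = 0.210c, u = 0.803c.
Invert the composition law: u' = (u − v)/(1 − uv/c²).
u' = (0.803 − 0.210) / (1 − (0.803)(0.210)) = 0.5933/0.8313 = 0.7137.
u' = 0.7137 × 3.00 × 10^8 m/s.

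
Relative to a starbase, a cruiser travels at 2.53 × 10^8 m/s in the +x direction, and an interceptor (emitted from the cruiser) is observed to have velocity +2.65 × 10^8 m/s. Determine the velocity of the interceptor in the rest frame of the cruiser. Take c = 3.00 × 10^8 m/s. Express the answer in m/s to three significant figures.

v = 0.843c, u = 0.883c.
Invert the composition law: u' = (u − v)/(1 − uv/c²).
u' = (0.883 − 0.843) / (1 − (0.883)(0.843)) = 0.0400/0.2551 = 0.1568.
u' = 0.1568 × 3.00 × 10^8 m/s.

+4.70 × 10^7 m/s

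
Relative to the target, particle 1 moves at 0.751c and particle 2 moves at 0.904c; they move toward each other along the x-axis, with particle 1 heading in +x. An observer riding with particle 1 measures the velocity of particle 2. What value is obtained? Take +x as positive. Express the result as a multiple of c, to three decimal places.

β_A = 0.751, β_B = -0.904.
Transform to A's frame with the inverse velocity-addition law: u' = (u − v)/(1 − uv/c²), taking u = β_B and v = β_A.
u' = (-0.904 − 0.751) / (1 − (0.751)(-0.904)) = -1.6550/1.6789 = -0.9858.

-0.986c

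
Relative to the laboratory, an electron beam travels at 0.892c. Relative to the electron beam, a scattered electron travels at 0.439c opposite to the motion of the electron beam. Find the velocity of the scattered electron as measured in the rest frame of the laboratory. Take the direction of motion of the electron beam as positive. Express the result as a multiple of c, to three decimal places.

+0.745c

With v = 0.892 and u' = -0.439 (in units of c),
u = (u' + v)/(1 + u'v/c²):
u = (-0.439 + 0.892) / (1 + (-0.439)·0.892) = 0.4530/0.6084 = 0.7446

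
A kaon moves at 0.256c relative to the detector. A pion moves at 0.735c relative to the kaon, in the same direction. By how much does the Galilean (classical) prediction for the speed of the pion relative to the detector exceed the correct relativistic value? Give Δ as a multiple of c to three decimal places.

Δ = 0.157c

Galilean: u_cl = 0.735 + 0.256 = 0.9910.
Relativistic: u_rel = (0.735 + 0.256) / (1 + 0.735·0.256) = 0.9910/1.1882 = 0.8341.
Δ = 0.9910 − 0.8341 = 0.1569.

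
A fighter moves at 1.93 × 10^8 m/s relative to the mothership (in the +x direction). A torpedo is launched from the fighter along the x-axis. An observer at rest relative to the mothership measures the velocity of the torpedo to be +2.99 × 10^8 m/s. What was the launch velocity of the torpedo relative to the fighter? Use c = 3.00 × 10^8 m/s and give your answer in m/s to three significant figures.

v = 0.643c, u = 0.997c.
Invert the composition law: u' = (u − v)/(1 − uv/c²).
u' = (0.997 − 0.643) / (1 − (0.997)(0.643)) = 0.3533/0.3588 = 0.9847.
u' = 0.9847 × 3.00 × 10^8 m/s.

+2.95 × 10^8 m/s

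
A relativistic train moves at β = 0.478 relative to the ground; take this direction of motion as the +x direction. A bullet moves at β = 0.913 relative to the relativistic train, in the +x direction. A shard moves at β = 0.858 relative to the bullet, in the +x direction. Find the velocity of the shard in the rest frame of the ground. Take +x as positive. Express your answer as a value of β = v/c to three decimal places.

β = 0.998

Apply u = (u' + v)/(1 + u'v/c²) successively, working outward toward the ground.
Start: velocity of the relativistic train relative to the ground = 0.4780c.
Compose with the bullet (u' = 0.913 in the relativistic train frame): u_1 = (0.913 + 0.478) / (1 + 0.913·0.478) = 1.3910/1.4364 = 0.9684.
Compose with the shard (u' = 0.858 in the bullet frame): u_2 = (0.858 + 0.968) / (1 + 0.858·0.968) = 1.8264/1.8309 = 0.9975.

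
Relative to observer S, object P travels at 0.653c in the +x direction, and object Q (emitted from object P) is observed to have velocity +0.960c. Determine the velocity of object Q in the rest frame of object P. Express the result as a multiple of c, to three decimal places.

Invert the composition law: u' = (u − v)/(1 − uv/c²).
u' = (0.960 − 0.653) / (1 − (0.960)(0.653)) = 0.3070/0.3731 = 0.8228.

+0.823c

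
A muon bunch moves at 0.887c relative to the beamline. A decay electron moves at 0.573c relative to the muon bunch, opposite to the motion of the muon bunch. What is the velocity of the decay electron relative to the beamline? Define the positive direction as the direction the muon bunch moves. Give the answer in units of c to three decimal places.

With v = 0.887 and u' = -0.573 (in units of c),
u = (u' + v)/(1 + u'v/c²):
u = (-0.573 + 0.887) / (1 + (-0.573)·0.887) = 0.3140/0.4917 = 0.6385

+0.639c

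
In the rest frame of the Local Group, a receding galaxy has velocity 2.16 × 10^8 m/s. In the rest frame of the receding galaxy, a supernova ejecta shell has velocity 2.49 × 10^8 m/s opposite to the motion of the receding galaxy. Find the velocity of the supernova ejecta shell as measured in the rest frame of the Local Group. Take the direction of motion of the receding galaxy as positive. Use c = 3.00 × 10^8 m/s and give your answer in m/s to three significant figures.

-8.20 × 10^7 m/s

In units of c (dividing by 3.00 × 10^8 m/s): v = 0.720, u' = -0.830.
u = (u' + v)/(1 + u'v/c²):
u = (-0.830 + 0.720) / (1 + (-0.830)·0.720) = -0.1100/0.4024 = -0.2734
(Galilean addition would give -0.110c.)
Converting back: u = -0.2734 × 3.00 × 10^8 m/s.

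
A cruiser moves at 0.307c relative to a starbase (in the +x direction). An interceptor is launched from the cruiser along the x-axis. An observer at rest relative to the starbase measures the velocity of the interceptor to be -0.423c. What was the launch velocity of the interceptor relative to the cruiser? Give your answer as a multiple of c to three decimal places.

-0.646c

Invert the composition law: u' = (u − v)/(1 − uv/c²).
u' = (-0.423 − 0.307) / (1 − (-0.423)(0.307)) = -0.7300/1.1299 = -0.6461.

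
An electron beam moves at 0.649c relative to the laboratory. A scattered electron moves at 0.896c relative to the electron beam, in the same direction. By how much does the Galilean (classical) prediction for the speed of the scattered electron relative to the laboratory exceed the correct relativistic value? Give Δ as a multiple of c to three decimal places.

Δ = 0.568c

Galilean: u_cl = 0.896 + 0.649 = 1.5450.
Relativistic: u_rel = (0.896 + 0.649) / (1 + 0.896·0.649) = 1.5450/1.5815 = 0.9769.
Δ = 1.5450 − 0.9769 = 0.5681.
(The classical prediction exceeds c; the relativistic result does not.)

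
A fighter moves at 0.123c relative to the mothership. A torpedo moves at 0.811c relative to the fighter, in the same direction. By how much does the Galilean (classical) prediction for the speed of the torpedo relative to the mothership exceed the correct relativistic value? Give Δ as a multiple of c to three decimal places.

Galilean: u_cl = 0.811 + 0.123 = 0.9340.
Relativistic: u_rel = (0.811 + 0.123) / (1 + 0.811·0.123) = 0.9340/1.0998 = 0.8493.
Δ = 0.9340 − 0.8493 = 0.0847.

Δ = 0.085c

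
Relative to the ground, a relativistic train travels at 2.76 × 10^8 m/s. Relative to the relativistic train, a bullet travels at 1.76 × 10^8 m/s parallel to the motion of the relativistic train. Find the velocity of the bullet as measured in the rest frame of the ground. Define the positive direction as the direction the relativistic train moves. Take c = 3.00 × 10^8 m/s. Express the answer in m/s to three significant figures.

2.94 × 10^8 m/s

In units of c (dividing by 3.00 × 10^8 m/s): v = 0.920, u' = 0.587.
u = (u' + v)/(1 + u'v/c²):
u = (0.587 + 0.920) / (1 + 0.587·0.920) = 1.5067/1.5397 = 0.9785
(Galilean addition would give +1.507c, exceeding c.)
Converting back: u = 0.9785 × 3.00 × 10^8 m/s.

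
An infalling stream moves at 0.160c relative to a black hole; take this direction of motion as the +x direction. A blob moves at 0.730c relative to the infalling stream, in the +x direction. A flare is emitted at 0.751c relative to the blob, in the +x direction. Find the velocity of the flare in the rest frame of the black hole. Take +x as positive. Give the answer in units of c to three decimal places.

Apply u = (u' + v)/(1 + u'v/c²) successively, working outward toward the black hole.
Start: velocity of the infalling stream relative to the black hole = 0.1600c.
Compose with the blob (u' = 0.730 in the infalling stream frame): u_1 = (0.730 + 0.160) / (1 + 0.730·0.160) = 0.8900/1.1168 = 0.7969.
Compose with the flare (u' = 0.751 in the blob frame): u_2 = (0.751 + 0.797) / (1 + 0.751·0.797) = 1.5479/1.5985 = 0.9684.

0.968c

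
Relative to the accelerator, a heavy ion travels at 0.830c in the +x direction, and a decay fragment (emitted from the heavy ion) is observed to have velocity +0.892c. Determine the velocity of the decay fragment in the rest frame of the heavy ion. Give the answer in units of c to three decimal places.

Invert the composition law: u' = (u − v)/(1 − uv/c²).
u' = (0.892 − 0.830) / (1 − (0.892)(0.830)) = 0.0620/0.2596 = 0.2388.

+0.239c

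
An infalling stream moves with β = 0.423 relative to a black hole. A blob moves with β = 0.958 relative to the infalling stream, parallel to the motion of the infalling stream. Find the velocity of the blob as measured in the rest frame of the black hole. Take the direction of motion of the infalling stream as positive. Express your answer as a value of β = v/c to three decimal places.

β = 0.983

With v = 0.423 and u' = 0.958 (in units of c),
u = (u' + v)/(1 + u'v/c²):
u = (0.958 + 0.423) / (1 + 0.958·0.423) = 1.3810/1.4052 = 0.9828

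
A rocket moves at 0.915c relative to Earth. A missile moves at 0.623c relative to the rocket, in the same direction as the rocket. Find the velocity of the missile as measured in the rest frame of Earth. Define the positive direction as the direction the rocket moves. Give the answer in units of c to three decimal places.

With v = 0.915 and u' = 0.623 (in units of c),
u = (u' + v)/(1 + u'v/c²):
u = (0.623 + 0.915) / (1 + 0.623·0.915) = 1.5380/1.5700 = 0.9796
(Galilean addition would give +1.538c, exceeding c.)

0.980c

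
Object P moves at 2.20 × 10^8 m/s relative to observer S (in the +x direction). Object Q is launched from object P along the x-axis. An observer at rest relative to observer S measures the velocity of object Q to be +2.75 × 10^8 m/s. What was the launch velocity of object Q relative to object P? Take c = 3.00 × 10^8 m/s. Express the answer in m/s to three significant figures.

v = 0.733c, u = 0.917c.
Invert the composition law: u' = (u − v)/(1 − uv/c²).
u' = (0.917 − 0.733) / (1 − (0.917)(0.733)) = 0.1833/0.3278 = 0.5593.
u' = 0.5593 × 3.00 × 10^8 m/s.

+1.68 × 10^8 m/s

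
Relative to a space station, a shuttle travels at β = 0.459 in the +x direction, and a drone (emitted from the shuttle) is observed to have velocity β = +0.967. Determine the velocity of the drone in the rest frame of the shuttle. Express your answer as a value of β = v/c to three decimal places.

Invert the composition law: u' = (u − v)/(1 − uv/c²).
u' = (0.967 − 0.459) / (1 − (0.967)(0.459)) = 0.5080/0.5561 = 0.9134.

β = +0.913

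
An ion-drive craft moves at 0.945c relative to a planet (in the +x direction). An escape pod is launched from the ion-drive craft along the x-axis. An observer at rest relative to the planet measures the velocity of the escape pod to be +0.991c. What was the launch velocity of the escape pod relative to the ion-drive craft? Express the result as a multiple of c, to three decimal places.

Invert the composition law: u' = (u − v)/(1 − uv/c²).
u' = (0.991 − 0.945) / (1 − (0.991)(0.945)) = 0.0460/0.0635 = 0.7244.

+0.724c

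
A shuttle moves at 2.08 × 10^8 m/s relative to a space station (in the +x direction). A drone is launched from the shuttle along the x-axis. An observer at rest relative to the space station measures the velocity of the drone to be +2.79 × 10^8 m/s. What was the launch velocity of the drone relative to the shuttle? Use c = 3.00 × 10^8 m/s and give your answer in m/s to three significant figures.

v = 0.693c, u = 0.930c.
Invert the composition law: u' = (u − v)/(1 − uv/c²).
u' = (0.930 − 0.693) / (1 − (0.930)(0.693)) = 0.2367/0.3552 = 0.6663.
u' = 0.6663 × 3.00 × 10^8 m/s.

+2.00 × 10^8 m/s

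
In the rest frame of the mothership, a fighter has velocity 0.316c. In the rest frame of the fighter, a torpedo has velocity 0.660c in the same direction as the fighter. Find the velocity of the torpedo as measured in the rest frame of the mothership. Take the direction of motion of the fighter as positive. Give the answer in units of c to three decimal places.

With v = 0.316 and u' = 0.660 (in units of c),
u = (u' + v)/(1 + u'v/c²):
u = (0.660 + 0.316) / (1 + 0.660·0.316) = 0.9760/1.2086 = 0.8076
(Galilean addition would give +0.976c.)

0.808c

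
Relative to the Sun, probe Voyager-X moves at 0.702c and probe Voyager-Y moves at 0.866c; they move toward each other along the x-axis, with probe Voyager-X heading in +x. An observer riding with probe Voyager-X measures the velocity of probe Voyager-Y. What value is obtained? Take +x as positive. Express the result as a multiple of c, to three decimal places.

β_A = 0.702, β_B = -0.866.
Transform to A's frame with the inverse velocity-addition law: u' = (u − v)/(1 − uv/c²), taking u = β_B and v = β_A.
u' = (-0.866 − 0.702) / (1 − (0.702)(-0.866)) = -1.5680/1.6079 = -0.9752.

-0.975c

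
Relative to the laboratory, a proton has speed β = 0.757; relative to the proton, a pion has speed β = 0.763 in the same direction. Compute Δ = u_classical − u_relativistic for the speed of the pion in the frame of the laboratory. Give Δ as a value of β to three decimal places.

Galilean: u_cl = 0.763 + 0.757 = 1.5200.
Relativistic: u_rel = (0.763 + 0.757) / (1 + 0.763·0.757) = 1.5200/1.5776 = 0.9635.
Δ = 1.5200 − 0.9635 = 0.5565.
(The classical prediction exceeds c; the relativistic result does not.)

Δ = 0.557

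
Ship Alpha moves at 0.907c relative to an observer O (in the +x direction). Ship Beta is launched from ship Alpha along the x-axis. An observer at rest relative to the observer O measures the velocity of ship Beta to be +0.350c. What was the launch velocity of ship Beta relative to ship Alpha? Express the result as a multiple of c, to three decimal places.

-0.816c

Invert the composition law: u' = (u − v)/(1 − uv/c²).
u' = (0.350 − 0.907) / (1 − (0.350)(0.907)) = -0.5570/0.6825 = -0.8161.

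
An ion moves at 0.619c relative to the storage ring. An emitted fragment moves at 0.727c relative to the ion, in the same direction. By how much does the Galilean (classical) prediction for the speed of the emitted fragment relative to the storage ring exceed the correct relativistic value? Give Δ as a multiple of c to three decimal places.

Δ = 0.418c

Galilean: u_cl = 0.727 + 0.619 = 1.3460.
Relativistic: u_rel = (0.727 + 0.619) / (1 + 0.727·0.619) = 1.3460/1.4500 = 0.9283.
Δ = 1.3460 − 0.9283 = 0.4177.
(The classical prediction exceeds c; the relativistic result does not.)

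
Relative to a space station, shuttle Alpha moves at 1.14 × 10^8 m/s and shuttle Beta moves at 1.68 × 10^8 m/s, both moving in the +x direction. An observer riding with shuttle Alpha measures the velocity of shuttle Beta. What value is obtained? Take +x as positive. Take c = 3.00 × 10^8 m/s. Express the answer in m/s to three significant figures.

+6.86 × 10^7 m/s

β_A = 0.380, β_B = 0.560 (dividing each by c = 3.00 × 10^8 m/s).
Transform to A's frame with the inverse velocity-addition law: u' = (u − v)/(1 − uv/c²), taking u = β_B and v = β_A.
u' = (0.560 − 0.380) / (1 − (0.380)(0.560)) = 0.1800/0.7872 = 0.2287.
u' = 0.2287 × 3.00 × 10^8 m/s.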